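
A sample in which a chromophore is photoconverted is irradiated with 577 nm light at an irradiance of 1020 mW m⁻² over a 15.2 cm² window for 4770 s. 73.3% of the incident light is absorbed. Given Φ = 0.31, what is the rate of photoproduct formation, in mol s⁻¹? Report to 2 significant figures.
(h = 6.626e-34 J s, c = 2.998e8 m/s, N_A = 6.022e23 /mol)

Photon energy at 577 nm: hc/λ = (6.626e-34)(2.998e8)/(577e-9) = 3.443e-19 J.
Energy delivered: (1020 mW m⁻²)(15.2e-4 m²)(4770 s) = 7.395 J.
Photons incident: 7.395 / 3.443e-19 = 2.148e19, i.e. 2.148e19/6.022e23 = 3.567e-5 mol.
Photons absorbed: 0.733 × 3.567e-5 = 2.615e-5 mol.
Product formed: 0.31 × 2.615e-5 = 8.107e-6 mol.
Rate: 8.107e-6 / 4770 s = 1.7e-9 mol s⁻¹.

1.7e-9 mol s⁻¹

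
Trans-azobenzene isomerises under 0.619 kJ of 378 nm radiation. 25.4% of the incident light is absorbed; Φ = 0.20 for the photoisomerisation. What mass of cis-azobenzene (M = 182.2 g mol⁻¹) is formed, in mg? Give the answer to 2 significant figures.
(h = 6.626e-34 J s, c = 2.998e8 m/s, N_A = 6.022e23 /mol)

18 mg

Photon energy at 378 nm: hc/λ = (6.626e-34)(2.998e8)/(378e-9) = 5.255e-19 J.
Incident energy: 0.619 kJ = 619 J.
Photons incident: 619 / 5.255e-19 = 1.178e21, i.e. 1.178e21/6.022e23 = 0.001956 mol.
Photons absorbed: 0.254 × 0.001956 = 4.968e-4 mol.
Product: Φ × n_abs = 0.20 × 4.968e-4 = 9.936e-5 mol.
Mass: 9.936e-5 × 182.2 = 0.01810 g = 18 mg.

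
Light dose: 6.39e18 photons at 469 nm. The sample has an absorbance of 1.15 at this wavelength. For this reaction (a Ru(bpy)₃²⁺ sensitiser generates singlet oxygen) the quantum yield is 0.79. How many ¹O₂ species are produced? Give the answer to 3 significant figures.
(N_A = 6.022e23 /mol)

Moles of photons: 6.39e18 / 6.022e23 = 1.061e-5 mol.
Fraction absorbed: 1 − 10^(−1.15) = 0.9292.
Photons absorbed: 0.9292 × 1.061e-5 = 9.859e-6 mol.
Product: Φ × n_abs = 0.79 × 9.859e-6 = 7.789e-6 mol.
As a count: 7.789e-6 × 6.022e23 = 4.69e18.

4.69e18 species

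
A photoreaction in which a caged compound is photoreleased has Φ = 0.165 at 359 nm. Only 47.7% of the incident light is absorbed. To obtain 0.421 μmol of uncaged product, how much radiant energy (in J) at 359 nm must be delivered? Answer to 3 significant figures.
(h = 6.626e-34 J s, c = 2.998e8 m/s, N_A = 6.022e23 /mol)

Product: 0.421 μmol = 4.21e-7 mol.
Photons that must be absorbed: 4.21e-7 / 0.165 = 2.552e-6 mol.
Incident photons needed: 2.552e-6 / 0.477 = 5.350e-6 mol.
Photon energy: hc/λ = 5.533e-19 J; per mole, 3.332e5 J mol⁻¹.
Energy required: 5.350e-6 × 3.332e5 = 1.78 J.

1.78 J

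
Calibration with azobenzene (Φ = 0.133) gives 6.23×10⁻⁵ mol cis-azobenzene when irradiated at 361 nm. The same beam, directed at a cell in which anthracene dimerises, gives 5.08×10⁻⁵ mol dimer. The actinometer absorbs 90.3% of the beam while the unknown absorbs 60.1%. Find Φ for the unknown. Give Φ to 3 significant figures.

Φ = 0.163

Photons absorbed by the actinometer: 6.23×10⁻⁵ / 0.133 = 4.684×10⁻⁴ mol.
Incident flux: 4.684×10⁻⁴ / 0.903 = 5.187×10⁻⁴ einstein.
Absorbed by unknown: 0.601 × 5.187×10⁻⁴ = 3.117×10⁻⁴ mol.
Φ(unknown) = 5.08×10⁻⁵ / 3.117×10⁻⁴ = 0.163.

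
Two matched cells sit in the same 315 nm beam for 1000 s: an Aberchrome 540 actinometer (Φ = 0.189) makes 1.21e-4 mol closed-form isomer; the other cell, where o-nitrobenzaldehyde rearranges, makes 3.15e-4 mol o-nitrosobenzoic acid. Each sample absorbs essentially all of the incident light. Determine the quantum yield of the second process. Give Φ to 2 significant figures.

Photons absorbed by the actinometer: 1.21e-4 / 0.189 = 6.402e-4 mol.
Φ(unknown) = 3.15e-4 / 6.402e-4 = 0.49.

Φ = 0.49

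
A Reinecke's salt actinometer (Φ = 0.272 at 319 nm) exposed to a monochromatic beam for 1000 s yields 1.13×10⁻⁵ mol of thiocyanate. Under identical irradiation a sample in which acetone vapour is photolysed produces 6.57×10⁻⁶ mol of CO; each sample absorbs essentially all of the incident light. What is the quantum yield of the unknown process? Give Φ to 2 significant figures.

Photons absorbed by the actinometer: 1.13×10⁻⁵ / 0.272 = 4.154×10⁻⁵ mol.
Φ(unknown) = 6.57×10⁻⁶ / 4.154×10⁻⁵ = 0.16.

Φ = 0.16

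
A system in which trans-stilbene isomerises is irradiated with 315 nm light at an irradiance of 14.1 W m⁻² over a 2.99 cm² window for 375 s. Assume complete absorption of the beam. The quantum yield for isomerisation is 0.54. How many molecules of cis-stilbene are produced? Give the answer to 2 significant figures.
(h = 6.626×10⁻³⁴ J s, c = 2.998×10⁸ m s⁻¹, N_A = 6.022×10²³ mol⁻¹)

1.4×10¹⁸ molecules

Photon energy at 315 nm: hc/λ = (6.626×10⁻³⁴)(2.998×10⁸)/(315×10⁻⁹) = 6.306×10⁻¹⁹ J.
Energy delivered: (14.1 W m⁻²)(2.99×10⁻⁴ m²)(375 s) = 1.581 J.
Photons incident: 1.581 / 6.306×10⁻¹⁹ = 2.507×10¹⁸, i.e. 2.507×10¹⁸/6.022×10²³ = 4.163×10⁻⁶ mol.
Product: Φ × n_abs = 0.54 × 4.163×10⁻⁶ = 2.248×10⁻⁶ mol.
As a count: 2.248×10⁻⁶ × 6.022×10²³ = 1.4×10¹⁸.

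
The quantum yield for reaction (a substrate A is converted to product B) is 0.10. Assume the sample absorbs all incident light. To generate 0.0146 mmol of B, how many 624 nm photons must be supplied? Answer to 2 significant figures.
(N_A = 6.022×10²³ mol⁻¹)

8.8×10¹⁹ photons

Product: 0.0146 mmol = 1.46×10⁻⁵ mol.
Photons that must be absorbed: 1.46×10⁻⁵ / 0.10 = 1.460×10⁻⁴ mol.
Photon count: 1.460×10⁻⁴ × 6.022×10²³ = 8.8×10¹⁹.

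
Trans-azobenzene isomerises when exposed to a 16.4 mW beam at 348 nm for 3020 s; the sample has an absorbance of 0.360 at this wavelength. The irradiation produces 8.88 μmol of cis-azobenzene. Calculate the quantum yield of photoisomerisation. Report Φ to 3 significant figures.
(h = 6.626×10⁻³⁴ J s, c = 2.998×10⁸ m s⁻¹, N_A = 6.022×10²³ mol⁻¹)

Product: 8.88 μmol = 8.88×10⁻⁶ mol.
Photon energy at 348 nm: hc/λ = (6.626×10⁻³⁴)(2.998×10⁸)/(348×10⁻⁹) = 5.708×10⁻¹⁹ J.
Energy delivered: (16.4 mW)(3020 s) = 49.53 J.
Photons incident: 49.53 / 5.708×10⁻¹⁹ = 8.677×10¹⁹, i.e. 8.677×10¹⁹/6.022×10²³ = 1.441×10⁻⁴ mol.
Fraction absorbed: 1 − 10^(−0.360) = 0.5635.
Photons absorbed: 0.5635 × 1.441×10⁻⁴ = 8.120×10⁻⁵ mol.
Φ = 8.88×10⁻⁶ mol / 8.120×10⁻⁵ mol photons = 0.109.

Φ = 0.109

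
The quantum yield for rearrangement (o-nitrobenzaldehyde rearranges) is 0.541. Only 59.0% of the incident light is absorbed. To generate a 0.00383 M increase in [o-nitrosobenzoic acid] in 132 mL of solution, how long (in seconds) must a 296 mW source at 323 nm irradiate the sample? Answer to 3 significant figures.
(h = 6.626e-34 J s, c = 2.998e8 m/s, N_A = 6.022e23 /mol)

t ≈ 1980 s

Product: (0.00383 M)(0.132 L) = 5.056e-4 mol.
Photons that must be absorbed: 5.056e-4 / 0.541 = 9.346e-4 mol.
Incident photons needed: 9.346e-4 / 0.590 = 0.001584 mol.
Photon energy: hc/λ = 6.150e-19 J; per mole, 3.704e5 J mol⁻¹.
Energy required: 0.001584 × 3.704e5 = 586.7 J.
Time: 586.7 J / 0.296 W = 1980 s.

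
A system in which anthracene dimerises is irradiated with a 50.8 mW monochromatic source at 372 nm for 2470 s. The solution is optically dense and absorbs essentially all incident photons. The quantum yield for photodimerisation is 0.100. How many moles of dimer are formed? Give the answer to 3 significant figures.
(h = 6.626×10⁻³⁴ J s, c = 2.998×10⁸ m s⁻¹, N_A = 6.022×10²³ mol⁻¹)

3.90×10⁻⁵ mol

Photon energy at 372 nm: hc/λ = (6.626×10⁻³⁴)(2.998×10⁸)/(372×10⁻⁹) = 5.340×10⁻¹⁹ J.
Energy delivered: (50.8 mW)(2470 s) = 125.5 J.
Photons incident: 125.5 / 5.340×10⁻¹⁹ = 2.350×10²⁰, i.e. 2.350×10²⁰/6.022×10²³ = 3.902×10⁻⁴ mol.
Product: Φ × n_abs = 0.100 × 3.902×10⁻⁴ = 3.902×10⁻⁵ mol.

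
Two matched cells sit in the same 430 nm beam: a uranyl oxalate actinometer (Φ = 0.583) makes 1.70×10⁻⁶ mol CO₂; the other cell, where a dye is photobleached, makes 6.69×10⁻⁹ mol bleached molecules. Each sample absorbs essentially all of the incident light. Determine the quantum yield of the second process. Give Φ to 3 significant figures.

Photons absorbed by the actinometer: 1.70×10⁻⁶ / 0.583 = 2.916×10⁻⁶ mol.
Φ(unknown) = 6.69×10⁻⁹ / 2.916×10⁻⁶ = 0.00229.

Φ = 0.00229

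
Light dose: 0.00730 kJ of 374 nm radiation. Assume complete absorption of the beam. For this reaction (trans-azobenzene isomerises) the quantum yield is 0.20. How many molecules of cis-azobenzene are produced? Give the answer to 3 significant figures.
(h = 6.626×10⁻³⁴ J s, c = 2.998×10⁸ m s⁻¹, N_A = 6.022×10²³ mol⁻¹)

2.75×10¹⁸ molecules

Photon energy at 374 nm: hc/λ = (6.626×10⁻³⁴)(2.998×10⁸)/(374×10⁻⁹) = 5.311×10⁻¹⁹ J.
Incident energy: 0.00730 kJ = 7.30 J.
Photons incident: 7.30 / 5.311×10⁻¹⁹ = 1.375×10¹⁹, i.e. 1.375×10¹⁹/6.022×10²³ = 2.283×10⁻⁵ mol.
Product: Φ × n_abs = 0.20 × 2.283×10⁻⁵ = 4.566×10⁻⁶ mol.
As a count: 4.566×10⁻⁶ × 6.022×10²³ = 2.75×10¹⁸.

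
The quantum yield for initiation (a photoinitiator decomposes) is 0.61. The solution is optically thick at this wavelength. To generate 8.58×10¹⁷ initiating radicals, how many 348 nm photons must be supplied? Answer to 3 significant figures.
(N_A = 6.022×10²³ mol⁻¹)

1.41×10¹⁸ photons

Product: 8.58×10¹⁷ / 6.022×10²³ = 1.425×10⁻⁶ mol.
Photons that must be absorbed: 1.425×10⁻⁶ / 0.61 = 2.336×10⁻⁶ mol.
Photon count: 2.336×10⁻⁶ × 6.022×10²³ = 1.41×10¹⁸.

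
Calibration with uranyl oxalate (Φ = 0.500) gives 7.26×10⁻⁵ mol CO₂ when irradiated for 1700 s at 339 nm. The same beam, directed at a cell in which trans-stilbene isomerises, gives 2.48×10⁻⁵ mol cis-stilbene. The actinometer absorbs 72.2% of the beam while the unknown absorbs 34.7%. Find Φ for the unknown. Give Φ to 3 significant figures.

Photons absorbed by the actinometer: 7.26×10⁻⁵ / 0.500 = 1.452×10⁻⁴ mol.
Incident flux: 1.452×10⁻⁴ / 0.722 = 2.011×10⁻⁴ einstein.
Absorbed by unknown: 0.347 × 2.011×10⁻⁴ = 6.978×10⁻⁵ mol.
Φ(unknown) = 2.48×10⁻⁵ / 6.978×10⁻⁵ = 0.355.

Φ = 0.355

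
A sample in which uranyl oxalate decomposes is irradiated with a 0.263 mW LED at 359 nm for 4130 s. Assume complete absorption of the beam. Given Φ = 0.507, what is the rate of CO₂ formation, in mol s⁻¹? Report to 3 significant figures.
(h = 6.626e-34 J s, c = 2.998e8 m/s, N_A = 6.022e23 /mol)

Photon energy at 359 nm: hc/λ = (6.626e-34)(2.998e8)/(359e-9) = 5.533e-19 J.
Energy delivered: (0.263 mW)(4130 s) = 1.086 J.
Photons incident: 1.086 / 5.533e-19 = 1.963e18, i.e. 1.963e18/6.022e23 = 3.260e-6 mol.
Product formed: 0.507 × 3.260e-6 = 1.653e-6 mol.
Rate: 1.653e-6 / 4130 s = 4.00e-10 mol s⁻¹.

4.00e-10 mol s⁻¹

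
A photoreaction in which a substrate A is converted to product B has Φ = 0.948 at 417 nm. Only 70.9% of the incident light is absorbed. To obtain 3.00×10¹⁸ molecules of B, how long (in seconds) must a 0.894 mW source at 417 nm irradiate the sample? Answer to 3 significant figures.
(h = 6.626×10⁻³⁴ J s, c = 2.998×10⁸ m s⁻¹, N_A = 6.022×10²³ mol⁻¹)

t ≈ 2380 s

Product: 3.00×10¹⁸ / 6.022×10²³ = 4.982×10⁻⁶ mol.
Photons that must be absorbed: 4.982×10⁻⁶ / 0.948 = 5.255×10⁻⁶ mol.
Incident photons needed: 5.255×10⁻⁶ / 0.709 = 7.412×10⁻⁶ mol.
Photon energy: hc/λ = 4.764×10⁻¹⁹ J; per mole, 2.869×10⁵ J mol⁻¹.
Energy required: 7.412×10⁻⁶ × 2.869×10⁵ = 2.127 J.
Time: 2.127 J / 0.000894 W = 2380 s.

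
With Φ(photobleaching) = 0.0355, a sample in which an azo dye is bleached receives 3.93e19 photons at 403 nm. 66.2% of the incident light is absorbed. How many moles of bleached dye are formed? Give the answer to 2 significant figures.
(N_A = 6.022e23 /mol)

Moles of photons: 3.93e19 / 6.022e23 = 6.526e-5 mol.
Photons absorbed: 0.662 × 6.526e-5 = 4.320e-5 mol.
Product: Φ × n_abs = 0.0355 × 4.320e-5 = 1.534e-6 mol.

1.5e-6 mol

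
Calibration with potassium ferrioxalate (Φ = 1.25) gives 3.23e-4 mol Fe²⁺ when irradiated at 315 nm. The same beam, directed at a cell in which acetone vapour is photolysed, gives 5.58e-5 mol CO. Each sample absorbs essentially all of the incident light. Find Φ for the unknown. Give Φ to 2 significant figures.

Photons absorbed by the actinometer: 3.23e-4 / 1.25 = 2.584e-4 mol.
Φ(unknown) = 5.58e-5 / 2.584e-4 = 0.22.

Φ = 0.22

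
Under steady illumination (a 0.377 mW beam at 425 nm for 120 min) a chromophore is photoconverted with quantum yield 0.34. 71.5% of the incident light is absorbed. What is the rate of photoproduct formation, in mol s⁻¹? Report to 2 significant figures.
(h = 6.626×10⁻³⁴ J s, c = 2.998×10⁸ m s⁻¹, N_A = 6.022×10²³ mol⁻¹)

3.3×10⁻¹⁰ mol s⁻¹

Photon energy at 425 nm: hc/λ = (6.626×10⁻³⁴)(2.998×10⁸)/(425×10⁻⁹) = 4.674×10⁻¹⁹ J.
Energy delivered: (0.377 mW)(7200 s) = 2.714 J.
Photons incident: 2.714 / 4.674×10⁻¹⁹ = 5.807×10¹⁸, i.e. 5.807×10¹⁸/6.022×10²³ = 9.643×10⁻⁶ mol.
Photons absorbed: 0.715 × 9.643×10⁻⁶ = 6.895×10⁻⁶ mol.
Product formed: 0.34 × 6.895×10⁻⁶ = 2.344×10⁻⁶ mol.
Rate: 2.344×10⁻⁶ / 7200 s = 3.3×10⁻¹⁰ mol s⁻¹.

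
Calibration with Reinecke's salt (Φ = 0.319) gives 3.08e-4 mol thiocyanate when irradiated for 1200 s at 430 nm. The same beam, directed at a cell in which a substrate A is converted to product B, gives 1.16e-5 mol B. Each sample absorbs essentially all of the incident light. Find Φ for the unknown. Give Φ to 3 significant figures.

Φ = 0.0120

Photons absorbed by the actinometer: 3.08e-4 / 0.319 = 9.655e-4 mol.
Φ(unknown) = 1.16e-5 / 9.655e-4 = 0.0120.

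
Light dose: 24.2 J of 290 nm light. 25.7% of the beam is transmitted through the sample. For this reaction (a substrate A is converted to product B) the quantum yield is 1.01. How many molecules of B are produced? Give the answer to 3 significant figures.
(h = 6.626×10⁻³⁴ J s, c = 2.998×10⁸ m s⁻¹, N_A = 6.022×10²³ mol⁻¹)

Photon energy at 290 nm: hc/λ = (6.626×10⁻³⁴)(2.998×10⁸)/(290×10⁻⁹) = 6.850×10⁻¹⁹ J.
Photons incident: 24.2 / 6.850×10⁻¹⁹ = 3.533×10¹⁹, i.e. 3.533×10¹⁹/6.022×10²³ = 5.867×10⁻⁵ mol.
Fraction absorbed: 1 − 25.7/100 = 0.7430.
Photons absorbed: 0.7430 × 5.867×10⁻⁵ = 4.359×10⁻⁵ mol.
Product: Φ × n_abs = 1.01 × 4.359×10⁻⁵ = 4.403×10⁻⁵ mol.
As a count: 4.403×10⁻⁵ × 6.022×10²³ = 2.65×10¹⁹.

2.65×10¹⁹ molecules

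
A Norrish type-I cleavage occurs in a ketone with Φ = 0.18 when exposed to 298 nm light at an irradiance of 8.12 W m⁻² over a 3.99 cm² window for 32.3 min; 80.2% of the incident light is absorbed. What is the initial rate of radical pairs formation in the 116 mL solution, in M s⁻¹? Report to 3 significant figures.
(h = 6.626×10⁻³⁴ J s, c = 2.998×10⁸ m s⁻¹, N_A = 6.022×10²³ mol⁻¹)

Photon energy at 298 nm: hc/λ = (6.626×10⁻³⁴)(2.998×10⁸)/(298×10⁻⁹) = 6.666×10⁻¹⁹ J.
Energy delivered: (8.12 W m⁻²)(3.99×10⁻⁴ m²)(1938 s) = 6.279 J.
Photons incident: 6.279 / 6.666×10⁻¹⁹ = 9.419×10¹⁸, i.e. 9.419×10¹⁸/6.022×10²³ = 1.564×10⁻⁵ mol.
Photons absorbed: 0.802 × 1.564×10⁻⁵ = 1.254×10⁻⁵ mol.
Product formed: 0.18 × 1.254×10⁻⁵ = 2.257×10⁻⁶ mol.
Rate: 2.257×10⁻⁶ mol / (1938 s × 0.116 L) = 1.00×10⁻⁸ M s⁻¹.

1.00×10⁻⁸ M s⁻¹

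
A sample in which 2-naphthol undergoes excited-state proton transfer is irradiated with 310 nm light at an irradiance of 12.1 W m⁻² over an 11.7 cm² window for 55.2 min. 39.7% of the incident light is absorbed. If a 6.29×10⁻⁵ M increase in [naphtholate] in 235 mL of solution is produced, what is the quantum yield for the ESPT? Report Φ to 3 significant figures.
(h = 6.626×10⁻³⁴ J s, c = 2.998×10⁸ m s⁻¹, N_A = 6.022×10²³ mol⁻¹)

Φ = 0.306

Product: (6.29×10⁻⁵ M)(0.235 L) = 1.478×10⁻⁵ mol.
Photon energy at 310 nm: hc/λ = (6.626×10⁻³⁴)(2.998×10⁸)/(310×10⁻⁹) = 6.408×10⁻¹⁹ J.
Energy delivered: (12.1 W m⁻²)(11.7×10⁻⁴ m²)(3312 s) = 46.89 J.
Photons incident: 46.89 / 6.408×10⁻¹⁹ = 7.317×10¹⁹, i.e. 7.317×10¹⁹/6.022×10²³ = 1.215×10⁻⁴ mol.
Photons absorbed: 0.397 × 1.215×10⁻⁴ = 4.824×10⁻⁵ mol.
Φ = 1.478×10⁻⁵ mol / 4.824×10⁻⁵ mol photons = 0.306.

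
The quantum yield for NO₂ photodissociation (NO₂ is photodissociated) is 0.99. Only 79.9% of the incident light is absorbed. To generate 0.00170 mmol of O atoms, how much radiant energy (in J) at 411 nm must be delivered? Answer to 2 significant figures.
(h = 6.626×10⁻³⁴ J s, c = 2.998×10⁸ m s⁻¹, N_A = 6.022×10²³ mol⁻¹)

Product: 0.00170 mmol = 1.70×10⁻⁶ mol.
Photons that must be absorbed: 1.70×10⁻⁶ / 0.99 = 1.717×10⁻⁶ mol.
Incident photons needed: 1.717×10⁻⁶ / 0.799 = 2.149×10⁻⁶ mol.
Photon energy: hc/λ = 4.833×10⁻¹⁹ J; per mole, 2.910×10⁵ J mol⁻¹.
Energy required: 2.149×10⁻⁶ × 2.910×10⁵ = 0.63 J.

0.63 J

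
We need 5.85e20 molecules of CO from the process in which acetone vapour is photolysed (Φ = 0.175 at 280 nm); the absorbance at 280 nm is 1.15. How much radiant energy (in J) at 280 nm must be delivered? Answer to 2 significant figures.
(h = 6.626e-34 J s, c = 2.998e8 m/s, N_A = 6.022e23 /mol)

Product: 5.85e20 / 6.022e23 = 9.714e-4 mol.
Photons that must be absorbed: 9.714e-4 / 0.175 = 0.005551 mol.
Fraction absorbed: 1 − 10^(−1.15) = 0.9292.
Incident photons needed: 0.005551 / 0.9292 = 0.005974 mol.
Photon energy: hc/λ = 7.095e-19 J; per mole, 4.273e5 J mol⁻¹.
Energy required: 0.005974 × 4.273e5 = 2600 J.

2600 J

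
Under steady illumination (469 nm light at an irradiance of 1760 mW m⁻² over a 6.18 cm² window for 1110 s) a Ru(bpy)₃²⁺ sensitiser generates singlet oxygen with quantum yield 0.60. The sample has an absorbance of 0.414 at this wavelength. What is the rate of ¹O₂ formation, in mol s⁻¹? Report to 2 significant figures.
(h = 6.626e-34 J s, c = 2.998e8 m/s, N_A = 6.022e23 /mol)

1.6e-9 mol s⁻¹

Photon energy at 469 nm: hc/λ = (6.626e-34)(2.998e8)/(469e-9) = 4.236e-19 J.
Energy delivered: (1760 mW m⁻²)(6.18e-4 m²)(1110 s) = 1.207 J.
Photons incident: 1.207 / 4.236e-19 = 2.849e18, i.e. 2.849e18/6.022e23 = 4.731e-6 mol.
Fraction absorbed: 1 − 10^(−0.414) = 0.6145.
Photons absorbed: 0.6145 × 4.731e-6 = 2.907e-6 mol.
Product formed: 0.60 × 2.907e-6 = 1.744e-6 mol.
Rate: 1.744e-6 / 1110 s = 1.6e-9 mol s⁻¹.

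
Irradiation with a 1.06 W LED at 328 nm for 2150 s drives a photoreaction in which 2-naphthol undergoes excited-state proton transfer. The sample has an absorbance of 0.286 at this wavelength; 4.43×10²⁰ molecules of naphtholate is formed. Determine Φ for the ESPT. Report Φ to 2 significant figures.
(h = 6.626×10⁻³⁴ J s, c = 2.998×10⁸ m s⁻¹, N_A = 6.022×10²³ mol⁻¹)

Product: 4.43×10²⁰ / 6.022×10²³ = 7.356×10⁻⁴ mol.
Photon energy at 328 nm: hc/λ = (6.626×10⁻³⁴)(2.998×10⁸)/(328×10⁻⁹) = 6.056×10⁻¹⁹ J.
Energy delivered: (1.06 W)(2150 s) = 2279 J.
Photons incident: 2279 / 6.056×10⁻¹⁹ = 3.763×10²¹, i.e. 3.763×10²¹/6.022×10²³ = 0.006249 mol.
Fraction absorbed: 1 − 10^(−0.286) = 0.4824.
Photons absorbed: 0.4824 × 0.006249 = 0.003015 mol.
Φ = 7.356×10⁻⁴ mol / 0.003015 mol photons = 0.24.

Φ = 0.24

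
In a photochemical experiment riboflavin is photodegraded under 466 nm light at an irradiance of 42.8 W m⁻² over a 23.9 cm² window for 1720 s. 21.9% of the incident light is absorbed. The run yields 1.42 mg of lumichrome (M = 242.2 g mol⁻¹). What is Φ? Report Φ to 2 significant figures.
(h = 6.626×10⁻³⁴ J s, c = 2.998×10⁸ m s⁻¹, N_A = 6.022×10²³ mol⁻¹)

Φ = 0.039

Product: 1.42 mg / 242.2 g mol⁻¹ = 5.863×10⁻⁶ mol.
Photon energy at 466 nm: hc/λ = (6.626×10⁻³⁴)(2.998×10⁸)/(466×10⁻⁹) = 4.263×10⁻¹⁹ J.
Energy delivered: (42.8 W m⁻²)(23.9×10⁻⁴ m²)(1720 s) = 175.9 J.
Photons incident: 175.9 / 4.263×10⁻¹⁹ = 4.126×10²⁰, i.e. 4.126×10²⁰/6.022×10²³ = 6.852×10⁻⁴ mol.
Photons absorbed: 0.219 × 6.852×10⁻⁴ = 1.501×10⁻⁴ mol.
Φ = 5.863×10⁻⁶ mol / 1.501×10⁻⁴ mol photons = 0.039.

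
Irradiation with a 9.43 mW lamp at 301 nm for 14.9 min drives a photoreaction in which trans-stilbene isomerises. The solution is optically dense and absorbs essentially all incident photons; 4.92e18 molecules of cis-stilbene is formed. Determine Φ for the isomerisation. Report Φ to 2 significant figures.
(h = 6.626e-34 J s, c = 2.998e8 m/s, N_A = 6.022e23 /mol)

Product: 4.92e18 / 6.022e23 = 8.170e-6 mol.
Photon energy at 301 nm: hc/λ = (6.626e-34)(2.998e8)/(301e-9) = 6.600e-19 J.
Energy delivered: (9.43 mW)(894 s) = 8.430 J.
Photons incident: 8.430 / 6.600e-19 = 1.277e19, i.e. 1.277e19/6.022e23 = 2.121e-5 mol.
Φ = 8.170e-6 mol / 2.121e-5 mol photons = 0.39.

Φ = 0.39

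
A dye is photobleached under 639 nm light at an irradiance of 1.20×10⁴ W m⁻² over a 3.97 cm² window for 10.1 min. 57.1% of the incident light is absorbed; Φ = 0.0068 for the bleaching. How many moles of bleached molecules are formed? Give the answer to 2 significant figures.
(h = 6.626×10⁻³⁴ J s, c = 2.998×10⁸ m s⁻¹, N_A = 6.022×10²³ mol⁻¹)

Photon energy at 639 nm: hc/λ = (6.626×10⁻³⁴)(2.998×10⁸)/(639×10⁻⁹) = 3.109×10⁻¹⁹ J.
Energy delivered: (1.20×10⁴ W m⁻²)(3.97×10⁻⁴ m²)(606 s) = 2887 J.
Photons incident: 2887 / 3.109×10⁻¹⁹ = 9.286×10²¹, i.e. 9.286×10²¹/6.022×10²³ = 0.01542 mol.
Photons absorbed: 0.571 × 0.01542 = 0.008805 mol.
Product: Φ × n_abs = 0.0068 × 0.008805 = 5.987×10⁻⁵ mol.

6.0×10⁻⁵ mol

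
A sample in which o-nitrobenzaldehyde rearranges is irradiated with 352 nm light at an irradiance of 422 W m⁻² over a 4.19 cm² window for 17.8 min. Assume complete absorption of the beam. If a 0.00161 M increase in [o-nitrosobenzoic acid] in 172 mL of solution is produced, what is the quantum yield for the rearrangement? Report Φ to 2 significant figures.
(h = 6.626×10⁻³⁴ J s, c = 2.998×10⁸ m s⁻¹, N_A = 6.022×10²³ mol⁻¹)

Φ = 0.50

Product: (0.00161 M)(0.172 L) = 2.769×10⁻⁴ mol.
Photon energy at 352 nm: hc/λ = (6.626×10⁻³⁴)(2.998×10⁸)/(352×10⁻⁹) = 5.643×10⁻¹⁹ J.
Energy delivered: (422 W m⁻²)(4.19×10⁻⁴ m²)(1068 s) = 188.8 J.
Photons incident: 188.8 / 5.643×10⁻¹⁹ = 3.346×10²⁰, i.e. 3.346×10²⁰/6.022×10²³ = 5.556×10⁻⁴ mol.
Φ = 2.769×10⁻⁴ mol / 5.556×10⁻⁴ mol photons = 0.50.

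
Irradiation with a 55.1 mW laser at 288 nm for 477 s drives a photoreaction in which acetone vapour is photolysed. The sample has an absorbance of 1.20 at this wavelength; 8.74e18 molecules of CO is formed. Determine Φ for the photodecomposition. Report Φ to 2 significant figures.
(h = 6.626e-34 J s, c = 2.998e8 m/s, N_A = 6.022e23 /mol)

Product: 8.74e18 / 6.022e23 = 1.451e-5 mol.
Photon energy at 288 nm: hc/λ = (6.626e-34)(2.998e8)/(288e-9) = 6.897e-19 J.
Energy delivered: (55.1 mW)(477 s) = 26.28 J.
Photons incident: 26.28 / 6.897e-19 = 3.810e19, i.e. 3.810e19/6.022e23 = 6.327e-5 mol.
Fraction absorbed: 1 − 10^(−1.20) = 0.9369.
Photons absorbed: 0.9369 × 6.327e-5 = 5.928e-5 mol.
Φ = 1.451e-5 mol / 5.928e-5 mol photons = 0.24.

Φ = 0.24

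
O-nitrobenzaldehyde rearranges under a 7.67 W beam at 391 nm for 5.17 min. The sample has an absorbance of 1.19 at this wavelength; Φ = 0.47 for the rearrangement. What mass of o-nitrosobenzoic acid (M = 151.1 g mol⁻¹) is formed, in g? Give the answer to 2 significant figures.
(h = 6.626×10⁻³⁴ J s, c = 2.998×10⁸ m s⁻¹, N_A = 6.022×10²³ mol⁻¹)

Photon energy at 391 nm: hc/λ = (6.626×10⁻³⁴)(2.998×10⁸)/(391×10⁻⁹) = 5.080×10⁻¹⁹ J.
Energy delivered: (7.67 W)(310.2 s) = 2379 J.
Photons incident: 2379 / 5.080×10⁻¹⁹ = 4.683×10²¹, i.e. 4.683×10²¹/6.022×10²³ = 0.007776 mol.
Fraction absorbed: 1 − 10^(−1.19) = 0.9354.
Photons absorbed: 0.9354 × 0.007776 = 0.007274 mol.
Product: Φ × n_abs = 0.47 × 0.007274 = 0.003419 mol.
Mass: 0.003419 × 151.1 = 0.5166 g = 0.52 g.

0.52 g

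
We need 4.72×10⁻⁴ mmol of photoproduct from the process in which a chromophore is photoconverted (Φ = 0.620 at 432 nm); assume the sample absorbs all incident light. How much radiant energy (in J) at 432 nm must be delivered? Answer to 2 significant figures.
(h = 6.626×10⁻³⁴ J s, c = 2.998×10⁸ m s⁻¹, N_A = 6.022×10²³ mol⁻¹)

Product: 4.72×10⁻⁴ mmol = 4.72×10⁻⁷ mol.
Photons that must be absorbed: 4.72×10⁻⁷ / 0.620 = 7.613×10⁻⁷ mol.
Photon energy: hc/λ = 4.598×10⁻¹⁹ J; per mole, 2.769×10⁵ J mol⁻¹.
Energy required: 7.613×10⁻⁷ × 2.769×10⁵ = 0.21 J.

0.21 J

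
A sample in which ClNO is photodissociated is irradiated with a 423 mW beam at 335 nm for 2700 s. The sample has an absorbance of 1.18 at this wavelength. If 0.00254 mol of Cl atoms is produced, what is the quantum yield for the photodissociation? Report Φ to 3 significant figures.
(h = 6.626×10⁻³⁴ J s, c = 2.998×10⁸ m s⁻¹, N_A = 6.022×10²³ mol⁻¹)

Φ = 0.850

Photon energy at 335 nm: hc/λ = (6.626×10⁻³⁴)(2.998×10⁸)/(335×10⁻⁹) = 5.930×10⁻¹⁹ J.
Energy delivered: (423 mW)(2700 s) = 1142 J.
Photons incident: 1142 / 5.930×10⁻¹⁹ = 1.926×10²¹, i.e. 1.926×10²¹/6.022×10²³ = 0.003198 mol.
Fraction absorbed: 1 − 10^(−1.18) = 0.9339.
Photons absorbed: 0.9339 × 0.003198 = 0.002987 mol.
Φ = 0.00254 mol / 0.002987 mol photons = 0.850.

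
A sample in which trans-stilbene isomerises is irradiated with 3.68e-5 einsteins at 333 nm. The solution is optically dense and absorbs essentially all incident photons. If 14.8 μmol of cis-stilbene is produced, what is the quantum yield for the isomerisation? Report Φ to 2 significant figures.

Φ = 0.40

Product: 14.8 μmol = 1.48e-5 mol.
Φ = 1.48e-5 mol / 3.68e-5 mol photons = 0.40.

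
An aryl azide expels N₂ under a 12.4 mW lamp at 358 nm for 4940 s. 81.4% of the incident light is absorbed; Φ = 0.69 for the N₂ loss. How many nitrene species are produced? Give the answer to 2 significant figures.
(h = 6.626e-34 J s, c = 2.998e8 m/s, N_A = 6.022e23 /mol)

Photon energy at 358 nm: hc/λ = (6.626e-34)(2.998e8)/(358e-9) = 5.549e-19 J.
Energy delivered: (12.4 mW)(4940 s) = 61.26 J.
Photons incident: 61.26 / 5.549e-19 = 1.104e20, i.e. 1.104e20/6.022e23 = 1.833e-4 mol.
Photons absorbed: 0.814 × 1.833e-4 = 1.492e-4 mol.
Product: Φ × n_abs = 0.69 × 1.492e-4 = 1.029e-4 mol.
As a count: 1.029e-4 × 6.022e23 = 6.2e19.

6.2e19 species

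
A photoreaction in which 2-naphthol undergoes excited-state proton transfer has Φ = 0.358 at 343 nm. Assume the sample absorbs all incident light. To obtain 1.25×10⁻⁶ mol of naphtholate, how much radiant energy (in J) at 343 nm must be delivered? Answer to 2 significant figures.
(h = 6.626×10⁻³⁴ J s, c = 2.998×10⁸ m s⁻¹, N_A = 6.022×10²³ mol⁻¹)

Photons that must be absorbed: 1.25×10⁻⁶ / 0.358 = 3.492×10⁻⁶ mol.
Photon energy: hc/λ = 5.791×10⁻¹⁹ J; per mole, 3.487×10⁵ J mol⁻¹.
Energy required: 3.492×10⁻⁶ × 3.487×10⁵ = 1.2 J.

1.2 J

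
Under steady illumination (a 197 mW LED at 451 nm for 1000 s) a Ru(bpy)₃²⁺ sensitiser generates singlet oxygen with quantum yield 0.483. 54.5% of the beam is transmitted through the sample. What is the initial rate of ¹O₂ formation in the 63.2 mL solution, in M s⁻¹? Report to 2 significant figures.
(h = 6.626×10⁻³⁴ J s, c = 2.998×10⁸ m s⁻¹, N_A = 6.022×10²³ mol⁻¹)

Photon energy at 451 nm: hc/λ = (6.626×10⁻³⁴)(2.998×10⁸)/(451×10⁻⁹) = 4.405×10⁻¹⁹ J.
Energy delivered: (197 mW)(1000 s) = 197.0 J.
Photons incident: 197.0 / 4.405×10⁻¹⁹ = 4.472×10²⁰, i.e. 4.472×10²⁰/6.022×10²³ = 7.426×10⁻⁴ mol.
Fraction absorbed: 1 − 54.5/100 = 0.4550.
Photons absorbed: 0.4550 × 7.426×10⁻⁴ = 3.379×10⁻⁴ mol.
Product formed: 0.483 × 3.379×10⁻⁴ = 1.632×10⁻⁴ mol.
Rate: 1.632×10⁻⁴ mol / (1000 s × 0.0632 L) = 2.6×10⁻⁶ M s⁻¹.

2.6×10⁻⁶ M s⁻¹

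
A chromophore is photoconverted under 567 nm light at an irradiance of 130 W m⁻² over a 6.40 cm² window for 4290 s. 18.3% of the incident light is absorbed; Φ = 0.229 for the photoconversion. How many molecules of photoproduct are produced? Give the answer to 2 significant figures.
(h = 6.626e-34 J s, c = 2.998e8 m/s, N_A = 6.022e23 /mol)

4.3e19 molecules

Photon energy at 567 nm: hc/λ = (6.626e-34)(2.998e8)/(567e-9) = 3.503e-19 J.
Energy delivered: (130 W m⁻²)(6.40e-4 m²)(4290 s) = 356.9 J.
Photons incident: 356.9 / 3.503e-19 = 1.019e21, i.e. 1.019e21/6.022e23 = 0.001692 mol.
Photons absorbed: 0.183 × 0.001692 = 3.096e-4 mol.
Product: Φ × n_abs = 0.229 × 3.096e-4 = 7.090e-5 mol.
As a count: 7.090e-5 × 6.022e23 = 4.3e19.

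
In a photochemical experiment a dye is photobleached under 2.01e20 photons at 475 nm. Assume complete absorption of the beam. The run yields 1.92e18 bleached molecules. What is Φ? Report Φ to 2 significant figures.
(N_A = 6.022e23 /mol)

Φ = 0.0096

Product: 1.92e18 / 6.022e23 = 3.188e-6 mol.
Moles of photons: 2.01e20 / 6.022e23 = 3.338e-4 mol.
Φ = 3.188e-6 mol / 3.338e-4 mol photons = 0.0096.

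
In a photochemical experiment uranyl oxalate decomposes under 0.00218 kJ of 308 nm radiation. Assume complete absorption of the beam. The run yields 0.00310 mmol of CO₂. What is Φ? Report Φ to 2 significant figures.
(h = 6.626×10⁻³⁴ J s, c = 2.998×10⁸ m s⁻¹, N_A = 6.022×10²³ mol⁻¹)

Product: 0.00310 mmol = 3.10×10⁻⁶ mol.
Photon energy at 308 nm: hc/λ = (6.626×10⁻³⁴)(2.998×10⁸)/(308×10⁻⁹) = 6.450×10⁻¹⁹ J.
Incident energy: 0.00218 kJ = 2.18 J.
Photons incident: 2.18 / 6.450×10⁻¹⁹ = 3.380×10¹⁸, i.e. 3.380×10¹⁸/6.022×10²³ = 5.613×10⁻⁶ mol.
Φ = 3.10×10⁻⁶ mol / 5.613×10⁻⁶ mol photons = 0.55.

Φ = 0.55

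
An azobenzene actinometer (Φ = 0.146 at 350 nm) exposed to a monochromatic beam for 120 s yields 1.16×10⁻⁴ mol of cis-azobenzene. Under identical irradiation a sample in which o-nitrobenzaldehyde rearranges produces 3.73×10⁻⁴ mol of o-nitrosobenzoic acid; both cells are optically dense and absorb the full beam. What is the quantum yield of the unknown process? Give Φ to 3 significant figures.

Photons absorbed by the actinometer: 1.16×10⁻⁴ / 0.146 = 7.945×10⁻⁴ mol.
Φ(unknown) = 3.73×10⁻⁴ / 7.945×10⁻⁴ = 0.469.

Φ = 0.469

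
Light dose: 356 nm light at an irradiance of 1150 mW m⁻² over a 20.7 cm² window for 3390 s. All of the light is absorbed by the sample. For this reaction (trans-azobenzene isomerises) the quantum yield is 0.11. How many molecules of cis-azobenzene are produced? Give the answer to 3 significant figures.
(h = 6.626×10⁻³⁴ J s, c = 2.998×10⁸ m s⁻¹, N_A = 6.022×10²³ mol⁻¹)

Photon energy at 356 nm: hc/λ = (6.626×10⁻³⁴)(2.998×10⁸)/(356×10⁻⁹) = 5.580×10⁻¹⁹ J.
Energy delivered: (1150 mW m⁻²)(20.7×10⁻⁴ m²)(3390 s) = 8.070 J.
Photons incident: 8.070 / 5.580×10⁻¹⁹ = 1.446×10¹⁹, i.e. 1.446×10¹⁹/6.022×10²³ = 2.401×10⁻⁵ mol.
Product: Φ × n_abs = 0.11 × 2.401×10⁻⁵ = 2.641×10⁻⁶ mol.
As a count: 2.641×10⁻⁶ × 6.022×10²³ = 1.59×10¹⁸.

1.59×10¹⁸ molecules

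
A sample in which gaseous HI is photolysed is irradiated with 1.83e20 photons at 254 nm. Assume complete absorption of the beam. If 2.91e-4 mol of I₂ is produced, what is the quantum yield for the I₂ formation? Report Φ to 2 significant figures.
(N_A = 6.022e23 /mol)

Moles of photons: 1.83e20 / 6.022e23 = 3.039e-4 mol.
Φ = 2.91e-4 mol / 3.039e-4 mol photons = 0.96.

Φ = 0.96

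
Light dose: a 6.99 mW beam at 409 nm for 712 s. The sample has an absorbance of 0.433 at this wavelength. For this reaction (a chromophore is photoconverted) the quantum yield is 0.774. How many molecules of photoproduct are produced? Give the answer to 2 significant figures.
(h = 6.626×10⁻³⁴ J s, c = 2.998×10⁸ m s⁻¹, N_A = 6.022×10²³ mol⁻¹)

Photon energy at 409 nm: hc/λ = (6.626×10⁻³⁴)(2.998×10⁸)/(409×10⁻⁹) = 4.857×10⁻¹⁹ J.
Energy delivered: (6.99 mW)(712 s) = 4.977 J.
Photons incident: 4.977 / 4.857×10⁻¹⁹ = 1.025×10¹⁹, i.e. 1.025×10¹⁹/6.022×10²³ = 1.702×10⁻⁵ mol.
Fraction absorbed: 1 − 10^(−0.433) = 0.6310.
Photons absorbed: 0.6310 × 1.702×10⁻⁵ = 1.074×10⁻⁵ mol.
Product: Φ × n_abs = 0.774 × 1.074×10⁻⁵ = 8.313×10⁻⁶ mol.
As a count: 8.313×10⁻⁶ × 6.022×10²³ = 5.0×10¹⁸.

5.0×10¹⁸ molecules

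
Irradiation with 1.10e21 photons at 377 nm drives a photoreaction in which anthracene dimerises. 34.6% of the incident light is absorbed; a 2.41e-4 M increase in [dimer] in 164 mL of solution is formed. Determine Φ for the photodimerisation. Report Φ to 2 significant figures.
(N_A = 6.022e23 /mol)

Φ = 0.063

Product: (2.41e-4 M)(0.164 L) = 3.952e-5 mol.
Moles of photons: 1.10e21 / 6.022e23 = 0.001827 mol.
Photons absorbed: 0.346 × 0.001827 = 6.321e-4 mol.
Φ = 3.952e-5 mol / 6.321e-4 mol photons = 0.063.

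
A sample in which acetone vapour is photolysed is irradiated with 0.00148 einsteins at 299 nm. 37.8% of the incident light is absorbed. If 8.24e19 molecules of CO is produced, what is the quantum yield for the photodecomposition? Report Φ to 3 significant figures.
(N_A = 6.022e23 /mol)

Φ = 0.245

Product: 8.24e19 / 6.022e23 = 1.368e-4 mol.
Photons absorbed: 0.378 × 0.00148 = 5.594e-4 mol.
Φ = 1.368e-4 mol / 5.594e-4 mol photons = 0.245.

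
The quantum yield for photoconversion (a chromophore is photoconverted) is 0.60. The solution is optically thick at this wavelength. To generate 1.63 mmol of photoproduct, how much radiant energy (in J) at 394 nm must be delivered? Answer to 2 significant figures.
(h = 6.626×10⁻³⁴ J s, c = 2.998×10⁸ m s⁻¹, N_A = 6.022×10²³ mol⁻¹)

820 J

Product: 1.63 mmol = 0.00163 mol.
Photons that must be absorbed: 0.00163 / 0.60 = 0.002717 mol.
Photon energy: hc/λ = 5.042×10⁻¹⁹ J; per mole, 3.036×10⁵ J mol⁻¹.
Energy required: 0.002717 × 3.036×10⁵ = 820 J.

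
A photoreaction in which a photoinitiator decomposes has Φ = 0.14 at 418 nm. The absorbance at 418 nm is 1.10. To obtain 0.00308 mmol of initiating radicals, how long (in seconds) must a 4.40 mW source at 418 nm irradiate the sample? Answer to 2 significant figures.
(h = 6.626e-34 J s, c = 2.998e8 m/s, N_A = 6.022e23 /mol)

t ≈ 1600 s

Product: 0.00308 mmol = 3.08e-6 mol.
Photons that must be absorbed: 3.08e-6 / 0.14 = 2.200e-5 mol.
Fraction absorbed: 1 − 10^(−1.10) = 0.9206.
Incident photons needed: 2.200e-5 / 0.9206 = 2.390e-5 mol.
Photon energy: hc/λ = 4.752e-19 J; per mole, 2.862e5 J mol⁻¹.
Energy required: 2.390e-5 × 2.862e5 = 6.840 J.
Time: 6.840 J / 0.0044 W = 1600 s.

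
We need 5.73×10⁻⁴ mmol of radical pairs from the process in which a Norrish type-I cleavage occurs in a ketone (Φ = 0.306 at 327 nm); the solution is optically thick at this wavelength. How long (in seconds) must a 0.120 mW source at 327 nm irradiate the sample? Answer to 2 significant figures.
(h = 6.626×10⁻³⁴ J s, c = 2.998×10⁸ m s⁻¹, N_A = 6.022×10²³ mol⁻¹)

Product: 5.73×10⁻⁴ mmol = 5.73×10⁻⁷ mol.
Photons that must be absorbed: 5.73×10⁻⁷ / 0.306 = 1.873×10⁻⁶ mol.
Photon energy: hc/λ = 6.075×10⁻¹⁹ J; per mole, 3.658×10⁵ J mol⁻¹.
Energy required: 1.873×10⁻⁶ × 3.658×10⁵ = 0.6851 J.
Time: 0.6851 J / 0.00012 W = 5700 s.

t ≈ 5700 s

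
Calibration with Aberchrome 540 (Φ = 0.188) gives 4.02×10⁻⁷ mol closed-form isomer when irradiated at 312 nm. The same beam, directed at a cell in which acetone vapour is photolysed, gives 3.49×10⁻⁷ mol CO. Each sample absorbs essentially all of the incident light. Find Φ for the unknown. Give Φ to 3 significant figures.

Photons absorbed by the actinometer: 4.02×10⁻⁷ / 0.188 = 2.138×10⁻⁶ mol.
Φ(unknown) = 3.49×10⁻⁷ / 2.138×10⁻⁶ = 0.163.

Φ = 0.163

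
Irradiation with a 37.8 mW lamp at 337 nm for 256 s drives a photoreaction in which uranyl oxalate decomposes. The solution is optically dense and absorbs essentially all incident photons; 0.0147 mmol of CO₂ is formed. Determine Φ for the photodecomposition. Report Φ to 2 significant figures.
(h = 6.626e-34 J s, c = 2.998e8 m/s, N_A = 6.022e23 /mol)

Product: 0.0147 mmol = 1.47e-5 mol.
Photon energy at 337 nm: hc/λ = (6.626e-34)(2.998e8)/(337e-9) = 5.895e-19 J.
Energy delivered: (37.8 mW)(256 s) = 9.677 J.
Photons incident: 9.677 / 5.895e-19 = 1.642e19, i.e. 1.642e19/6.022e23 = 2.727e-5 mol.
Φ = 1.47e-5 mol / 2.727e-5 mol photons = 0.54.

Φ = 0.54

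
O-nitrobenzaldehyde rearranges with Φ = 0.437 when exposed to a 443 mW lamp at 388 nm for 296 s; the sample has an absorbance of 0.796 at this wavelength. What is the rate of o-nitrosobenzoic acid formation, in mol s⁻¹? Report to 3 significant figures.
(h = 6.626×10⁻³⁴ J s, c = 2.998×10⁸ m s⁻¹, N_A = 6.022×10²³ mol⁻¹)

5.27×10⁻⁷ mol s⁻¹

Photon energy at 388 nm: hc/λ = (6.626×10⁻³⁴)(2.998×10⁸)/(388×10⁻⁹) = 5.120×10⁻¹⁹ J.
Energy delivered: (443 mW)(296 s) = 131.1 J.
Photons incident: 131.1 / 5.120×10⁻¹⁹ = 2.561×10²⁰, i.e. 2.561×10²⁰/6.022×10²³ = 4.253×10⁻⁴ mol.
Fraction absorbed: 1 − 10^(−0.796) = 0.8400.
Photons absorbed: 0.8400 × 4.253×10⁻⁴ = 3.573×10⁻⁴ mol.
Product formed: 0.437 × 3.573×10⁻⁴ = 1.561×10⁻⁴ mol.
Rate: 1.561×10⁻⁴ / 296 s = 5.27×10⁻⁷ mol s⁻¹.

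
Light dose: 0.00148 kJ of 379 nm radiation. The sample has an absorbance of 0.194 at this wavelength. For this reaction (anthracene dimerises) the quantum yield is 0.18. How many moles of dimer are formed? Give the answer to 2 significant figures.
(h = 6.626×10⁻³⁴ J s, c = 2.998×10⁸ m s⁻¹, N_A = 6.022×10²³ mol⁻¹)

Photon energy at 379 nm: hc/λ = (6.626×10⁻³⁴)(2.998×10⁸)/(379×10⁻⁹) = 5.241×10⁻¹⁹ J.
Incident energy: 0.00148 kJ = 1.48 J.
Photons incident: 1.48 / 5.241×10⁻¹⁹ = 2.824×10¹⁸, i.e. 2.824×10¹⁸/6.022×10²³ = 4.689×10⁻⁶ mol.
Fraction absorbed: 1 − 10^(−0.194) = 0.3603.
Photons absorbed: 0.3603 × 4.689×10⁻⁶ = 1.689×10⁻⁶ mol.
Product: Φ × n_abs = 0.18 × 1.689×10⁻⁶ = 3.040×10⁻⁷ mol.

3.0×10⁻⁷ mol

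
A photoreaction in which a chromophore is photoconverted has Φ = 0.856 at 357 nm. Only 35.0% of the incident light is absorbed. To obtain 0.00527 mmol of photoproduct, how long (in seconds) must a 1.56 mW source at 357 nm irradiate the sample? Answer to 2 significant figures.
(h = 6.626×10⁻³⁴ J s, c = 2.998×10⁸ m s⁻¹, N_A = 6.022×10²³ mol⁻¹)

t ≈ 3800 s

Product: 0.00527 mmol = 5.27×10⁻⁶ mol.
Photons that must be absorbed: 5.27×10⁻⁶ / 0.856 = 6.157×10⁻⁶ mol.
Incident photons needed: 6.157×10⁻⁶ / 0.350 = 1.759×10⁻⁵ mol.
Photon energy: hc/λ = 5.564×10⁻¹⁹ J; per mole, 3.351×10⁵ J mol⁻¹.
Energy required: 1.759×10⁻⁵ × 3.351×10⁵ = 5.894 J.
Time: 5.894 J / 0.00156 W = 3800 s.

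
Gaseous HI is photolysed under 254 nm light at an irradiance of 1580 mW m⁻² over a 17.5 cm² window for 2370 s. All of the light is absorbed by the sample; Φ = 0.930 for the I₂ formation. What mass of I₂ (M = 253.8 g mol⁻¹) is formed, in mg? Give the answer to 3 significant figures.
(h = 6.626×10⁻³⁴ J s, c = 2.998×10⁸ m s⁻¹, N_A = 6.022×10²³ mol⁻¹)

3.28 mg

Photon energy at 254 nm: hc/λ = (6.626×10⁻³⁴)(2.998×10⁸)/(254×10⁻⁹) = 7.821×10⁻¹⁹ J.
Energy delivered: (1580 mW m⁻²)(17.5×10⁻⁴ m²)(2370 s) = 6.553 J.
Photons incident: 6.553 / 7.821×10⁻¹⁹ = 8.379×10¹⁸, i.e. 8.379×10¹⁸/6.022×10²³ = 1.391×10⁻⁵ mol.
Product: Φ × n_abs = 0.930 × 1.391×10⁻⁵ = 1.294×10⁻⁵ mol.
Mass: 1.294×10⁻⁵ × 253.8 = 0.003284 g = 3.28 mg.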